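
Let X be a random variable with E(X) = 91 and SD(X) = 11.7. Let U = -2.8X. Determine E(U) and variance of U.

E(U) = -254.8, variance of U = 1073.2176

U = -2.8X is linear with a = -2.8, b = 0.
E(U) = a·E(X) + b = (-2.8)·91 = -254.8.
variance of X = 11.7² = 136.89.
variance of U = a²·variance of X = (-2.8)²·136.89 = 1073.2176.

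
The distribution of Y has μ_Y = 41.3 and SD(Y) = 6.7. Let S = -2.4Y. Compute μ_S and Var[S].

μ_S = -99.12, Var[S] = 258.5664

S = -2.4Y is linear with a = -2.4, b = 0.
μ_S = a·μ_Y + b = (-2.4)·41.3 = -99.12.
Var[Y] = 6.7² = 44.89.
Var[S] = a²·Var[Y] = (-2.4)²·44.89 = 258.5664.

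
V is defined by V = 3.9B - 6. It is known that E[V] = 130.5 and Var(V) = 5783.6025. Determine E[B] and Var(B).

E[B] = 35, Var(B) = 380.25

From V = 3.9B - 6: E[V] = a·E[B] + b, so E[B] = (E[V] − b)/a = (130.5 − (-6))/3.9 = 35.
Var(V) = a²·Var(B), so Var(B) = 5783.6025/3.9² = 380.25.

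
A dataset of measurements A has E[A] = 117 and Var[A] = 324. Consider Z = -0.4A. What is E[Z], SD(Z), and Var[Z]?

Z = -0.4A is linear with a = -0.4, b = 0.
E[Z] = a·E[A] + b = (-0.4)·117 = -46.8.
SD(A) = √324 = 18.
SD(Z) = |a|·SD(A) = |-0.4|·18 = 7.2.
Var[Z] = a²·Var[A] = (-0.4)²·324 = 51.84.

E[Z] = -46.8, SD(Z) = 7.2, Var[Z] = 51.84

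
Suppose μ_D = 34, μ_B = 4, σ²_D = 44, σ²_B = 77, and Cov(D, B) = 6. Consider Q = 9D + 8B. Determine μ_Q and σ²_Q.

μ_Q = 338, σ²_Q = 9356

μ_Q = 9·μ_D + 8·μ_B = 9·34 + 8·4 = 338.
σ²_Q = a²·σ²_D + b²·σ²_B + 2ab·Cov(D, B) with a = 9, b = 8.
= 9²·44 + 8²·77 + 2·9·8·6
= 3564 + 4928 + 864 = 9356.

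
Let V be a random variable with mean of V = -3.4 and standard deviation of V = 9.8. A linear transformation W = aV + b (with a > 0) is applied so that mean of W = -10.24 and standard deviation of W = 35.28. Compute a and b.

a = 3.6, b = 2

standard deviation of W = a·standard deviation of V (a > 0), so a = 35.28/9.8 = 3.6.
mean of W = a·mean of V + b, so b = -10.24 − 3.6·(-3.4) = 2.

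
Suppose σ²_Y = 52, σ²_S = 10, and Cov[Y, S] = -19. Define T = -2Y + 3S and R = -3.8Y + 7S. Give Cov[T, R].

Cov[T, R] = 1087.8

By bilinearity, Cov[T, R] = ac·σ²_Y + bd·σ²_S + (ad+bc)·Cov[Y, S], with a=-2, b=3, c=-3.8, d=7.
ac·σ²_Y = (-2)·(-3.8)·52 = 395.2
bd·σ²_S = 3·7·10 = 210
(ad+bc)·Cov[Y, S] = (-25.4)·(-19) = 482.6
Cov[T, R] = 395.2 + 210 + 482.6 = 1087.8.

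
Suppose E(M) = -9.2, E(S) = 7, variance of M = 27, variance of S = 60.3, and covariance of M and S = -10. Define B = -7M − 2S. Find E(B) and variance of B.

E(B) = 50.4, variance of B = 1284.2

E(B) = (-7)·E(M) + (-2)·E(S) = (-7)·(-9.2) + (-2)·7 = 50.4.
variance of B = a²·variance of M + b²·variance of S + 2ab·covariance of M and S with a = -7, b = -2.
= (-7)²·27 + (-2)²·60.3 + 2·(-7)·(-2)·(-10)
= 1323 + 241.2 + (-280) = 1284.2.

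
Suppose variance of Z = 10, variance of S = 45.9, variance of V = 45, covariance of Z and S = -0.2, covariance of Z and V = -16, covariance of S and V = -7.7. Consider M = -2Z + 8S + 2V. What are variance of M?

variance of M = 3045.6

variance of M = a²·variance of Z + b²·variance of S + c²·variance of V + 2ab·covariance of Z and S + 2ac·covariance of Z and V + 2bc·covariance of S and V, with a = -2, b = 8, c = 2.
= 40 + 2937.6 + 180 + 6.4 + 128 + (-246.4)
= 3045.6.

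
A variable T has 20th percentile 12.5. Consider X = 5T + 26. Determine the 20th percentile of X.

Since a = 5 > 0 the transformation is increasing, so the 20th percentile of X = a·(P_{20} of T) + b = 5·12.5 + 26 = 88.5.

20th percentile of X = 88.5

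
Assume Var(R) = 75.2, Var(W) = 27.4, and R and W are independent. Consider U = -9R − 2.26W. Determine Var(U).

Var(U) = 6231.14824

Var(U) = a²·Var(R) + b²·Var(W) + 2ab·Cov[R, W] with a = -9, b = -2.26.
Independence gives Cov[R, W] = 0.
= (-9)²·75.2 + (-2.26)²·27.4 + 2·(-9)·(-2.26)·0
= 6091.2 + 139.94824 + 0 = 6231.14824.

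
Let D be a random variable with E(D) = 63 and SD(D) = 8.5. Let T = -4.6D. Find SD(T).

SD(T) = 39.1

T = -4.6D is linear with a = -4.6, b = 0.
SD(T) = |a|·SD(D) = |-4.6|·8.5 = 39.1.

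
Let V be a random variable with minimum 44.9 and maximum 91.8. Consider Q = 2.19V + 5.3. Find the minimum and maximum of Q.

a = 2.19 > 0, so min(Q) = a·min(V)+b = 2.19·44.9 + 5.3 = 103.631 and max(Q) = 2.19·91.8 + 5.3 = 206.342.

min(Q) = 103.631, max(Q) = 206.342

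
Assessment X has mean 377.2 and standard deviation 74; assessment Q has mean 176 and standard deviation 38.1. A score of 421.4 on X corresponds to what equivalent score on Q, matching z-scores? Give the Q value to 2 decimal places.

Q = 198.76

z = (421.4 − 377.2)/74 ≈ 0.5973.
Q = 176 + z·38.1 = 176 + (421.4 − 377.2)·38.1/74 ≈ 198.76.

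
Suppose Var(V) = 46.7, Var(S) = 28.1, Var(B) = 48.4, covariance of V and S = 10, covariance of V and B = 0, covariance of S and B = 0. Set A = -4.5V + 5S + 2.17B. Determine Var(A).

Var(A) = a²·Var(V) + b²·Var(S) + c²·Var(B) + 2ab·covariance of V and S + 2ac·covariance of V and B + 2bc·covariance of S and B, with a = -4.5, b = 5, c = 2.17.
= 945.675 + 702.5 + 227.91076 + (-450) + 0 + 0
= 1426.08576.

Var(A) = 1426.08576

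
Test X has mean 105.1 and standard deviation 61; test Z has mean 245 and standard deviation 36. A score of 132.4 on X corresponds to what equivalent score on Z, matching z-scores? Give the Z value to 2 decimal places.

Z = 261.11

z = (132.4 − 105.1)/61 ≈ 0.4475.
Z = 245 + z·36 = 245 + (132.4 − 105.1)·36/61 ≈ 261.11.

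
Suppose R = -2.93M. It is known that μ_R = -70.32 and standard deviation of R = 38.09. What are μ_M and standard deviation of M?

μ_M = 24, standard deviation of M = 13

From R = -2.93M: μ_R = a·μ_M + b, so μ_M = (μ_R − b)/a = (-70.32 − 0)/(-2.93) = 24.
standard deviation of R = |a|·standard deviation of M, so standard deviation of M = 38.09/|-2.93| = 13.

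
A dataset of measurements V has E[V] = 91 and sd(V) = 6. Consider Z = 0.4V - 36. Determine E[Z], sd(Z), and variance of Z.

E[Z] = 0.4, sd(Z) = 2.4, variance of Z = 5.76

Z = 0.4V - 36 is linear with a = 0.4, b = -36.
E[Z] = a·E[V] + b = 0.4·91 + (-36) = 0.4.
sd(Z) = |a|·sd(V) = |0.4|·6 = 2.4.
variance of V = 6² = 36.
variance of Z = a²·variance of V = 0.4²·36 = 5.76 (the additive constant -36 does not affect variance).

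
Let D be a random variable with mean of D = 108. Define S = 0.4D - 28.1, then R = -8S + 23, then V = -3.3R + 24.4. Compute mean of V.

mean of V = 347.14

mean of S = 0.4·108 + (-28.1) = 15.1.
mean of R = (-8)·15.1 + 23 = -97.8.
mean of V = (-3.3)·(-97.8) + 24.4 = 347.14.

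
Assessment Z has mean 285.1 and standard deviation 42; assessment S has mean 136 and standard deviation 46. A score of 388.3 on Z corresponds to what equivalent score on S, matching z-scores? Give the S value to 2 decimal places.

S = 249.03

z = (388.3 − 285.1)/42 ≈ 2.4571.
S = 136 + z·46 = 136 + (388.3 − 285.1)·46/42 ≈ 249.03.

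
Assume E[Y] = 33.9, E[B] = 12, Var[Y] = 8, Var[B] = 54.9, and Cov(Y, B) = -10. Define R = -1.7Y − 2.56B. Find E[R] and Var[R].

E[R] = (-1.7)·E[Y] + (-2.56)·E[B] = (-1.7)·33.9 + (-2.56)·12 = -88.35.
Var[R] = a²·Var[Y] + b²·Var[B] + 2ab·Cov(Y, B) with a = -1.7, b = -2.56.
= (-1.7)²·8 + (-2.56)²·54.9 + 2·(-1.7)·(-2.56)·(-10)
= 23.12 + 359.79264 + (-87.04) = 295.87264.

E[R] = -88.35, Var[R] = 295.87264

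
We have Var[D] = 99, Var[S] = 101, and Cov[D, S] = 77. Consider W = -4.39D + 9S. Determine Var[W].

Var[W] = a²·Var[D] + b²·Var[S] + 2ab·Cov[D, S] with a = -4.39, b = 9.
= (-4.39)²·99 + 9²·101 + 2·(-4.39)·9·77
= 1907.9379 + 8181 + (-6084.54) = 4004.3979.

Var[W] = 4004.3979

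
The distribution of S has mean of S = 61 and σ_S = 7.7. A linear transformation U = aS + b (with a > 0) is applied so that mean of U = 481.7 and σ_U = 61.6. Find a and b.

a = 8, b = -6.3

σ_U = a·σ_S (a > 0), so a = 61.6/7.7 = 8.
mean of U = a·mean of S + b, so b = 481.7 − 8·61 = -6.3.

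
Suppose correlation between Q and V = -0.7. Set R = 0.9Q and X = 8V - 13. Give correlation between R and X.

correlation between R and X = -0.7

Linear rescalings preserve correlation up to sign; here the slopes 0.9 and 8 have the same sign, so correlation between R and X = correlation between Q and V = -0.7.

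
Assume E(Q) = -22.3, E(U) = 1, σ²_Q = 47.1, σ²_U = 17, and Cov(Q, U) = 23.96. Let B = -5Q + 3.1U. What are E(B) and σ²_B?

E(B) = 114.6, σ²_B = 598.11

E(B) = (-5)·E(Q) + 3.1·E(U) = (-5)·(-22.3) + 3.1·1 = 114.6.
σ²_B = a²·σ²_Q + b²·σ²_U + 2ab·Cov(Q, U) with a = -5, b = 3.1.
= (-5)²·47.1 + 3.1²·17 + 2·(-5)·3.1·23.96
= 1177.5 + 163.37 + (-742.76) = 598.11.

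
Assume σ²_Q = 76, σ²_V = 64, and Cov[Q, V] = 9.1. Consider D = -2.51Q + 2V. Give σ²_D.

σ²_D = 643.4436

σ²_D = a²·σ²_Q + b²·σ²_V + 2ab·Cov[Q, V] with a = -2.51, b = 2.
= (-2.51)²·76 + 2²·64 + 2·(-2.51)·2·9.1
= 478.8076 + 256 + (-91.364) = 643.4436.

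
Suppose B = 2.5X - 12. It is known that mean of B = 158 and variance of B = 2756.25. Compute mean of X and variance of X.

From B = 2.5X - 12: mean of B = a·mean of X + b, so mean of X = (mean of B − b)/a = (158 − (-12))/2.5 = 68.
variance of B = a²·variance of X, so variance of X = 2756.25/2.5² = 441.

mean of X = 68, variance of X = 441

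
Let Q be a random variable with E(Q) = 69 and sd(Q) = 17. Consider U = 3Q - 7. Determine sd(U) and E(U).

sd(U) = 51, E(U) = 200

U = 3Q - 7 is linear with a = 3, b = -7.
sd(U) = |a|·sd(Q) = |3|·17 = 51.
E(U) = a·E(Q) + b = 3·69 + (-7) = 200.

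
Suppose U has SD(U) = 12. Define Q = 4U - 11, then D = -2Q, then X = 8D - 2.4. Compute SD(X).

SD(Q) = |4|·12 = 48.
SD(D) = |-2|·48 = 96.
SD(X) = |8|·96 = 768.

SD(X) = 768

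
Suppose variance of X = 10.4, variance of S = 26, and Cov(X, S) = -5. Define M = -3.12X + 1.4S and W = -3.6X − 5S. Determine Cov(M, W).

By bilinearity, Cov(M, W) = ac·variance of X + bd·variance of S + (ad+bc)·Cov(X, S), with a=-3.12, b=1.4, c=-3.6, d=-5.
ac·variance of X = (-3.12)·(-3.6)·10.4 = 116.8128
bd·variance of S = 1.4·(-5)·26 = -182
(ad+bc)·Cov(X, S) = (10.56)·(-5) = -52.8
Cov(M, W) = 116.8128 + (-182) + (-52.8) = -117.9872.

Cov(M, W) = -117.9872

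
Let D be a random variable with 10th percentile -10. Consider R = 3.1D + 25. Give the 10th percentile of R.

Since a = 3.1 > 0 the transformation is increasing, so the 10th percentile of R = a·(P_{10} of D) + b = 3.1·(-10) + 25 = -6.

10th percentile of R = -6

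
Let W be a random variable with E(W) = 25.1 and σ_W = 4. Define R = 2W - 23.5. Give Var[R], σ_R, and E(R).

Var[R] = 64, σ_R = 8, E(R) = 26.7

R = 2W - 23.5 is linear with a = 2, b = -23.5.
Var[W] = 4² = 16.
Var[R] = a²·Var[W] = 2²·16 = 64 (the additive constant -23.5 does not affect variance).
σ_R = |a|·σ_W = |2|·4 = 8.
E(R) = a·E(W) + b = 2·25.1 + (-23.5) = 26.7.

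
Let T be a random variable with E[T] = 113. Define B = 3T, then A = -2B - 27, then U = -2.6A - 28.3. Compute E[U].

E[B] = 3·113 = 339.
E[A] = (-2)·339 + (-27) = -705.
E[U] = (-2.6)·(-705) + (-28.3) = 1804.7.

E[U] = 1804.7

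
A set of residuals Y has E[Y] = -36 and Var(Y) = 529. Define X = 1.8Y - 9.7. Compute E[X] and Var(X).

E[X] = -74.5, Var(X) = 1713.96

X = 1.8Y - 9.7 is linear with a = 1.8, b = -9.7.
E[X] = a·E[Y] + b = 1.8·(-36) + (-9.7) = -74.5.
Var(X) = a²·Var(Y) = 1.8²·529 = 1713.96 (the additive constant -9.7 does not affect variance).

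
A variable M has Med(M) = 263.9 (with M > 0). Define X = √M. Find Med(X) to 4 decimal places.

√M is monotone on this domain, so Med(X) = √(263.9) ≈ 16.245.

Med(X) = 16.245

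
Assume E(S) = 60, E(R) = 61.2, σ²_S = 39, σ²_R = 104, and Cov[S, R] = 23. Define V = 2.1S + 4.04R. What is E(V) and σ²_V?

E(V) = 373.248, σ²_V = 2259.7004

E(V) = 2.1·E(S) + 4.04·E(R) = 2.1·60 + 4.04·61.2 = 373.248.
σ²_V = a²·σ²_S + b²·σ²_R + 2ab·Cov[S, R] with a = 2.1, b = 4.04.
= 2.1²·39 + 4.04²·104 + 2·2.1·4.04·23
= 171.99 + 1697.4464 + 390.264 = 2259.7004.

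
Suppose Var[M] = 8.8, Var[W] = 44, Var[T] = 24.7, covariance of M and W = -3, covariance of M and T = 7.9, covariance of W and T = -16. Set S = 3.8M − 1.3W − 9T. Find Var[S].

Var[S] = 1317.012

Var[S] = a²·Var[M] + b²·Var[W] + c²·Var[T] + 2ab·covariance of M and W + 2ac·covariance of M and T + 2bc·covariance of W and T, with a = 3.8, b = -1.3, c = -9.
= 127.072 + 74.36 + 2000.7 + 29.64 + (-540.36) + (-374.4)
= 1317.012.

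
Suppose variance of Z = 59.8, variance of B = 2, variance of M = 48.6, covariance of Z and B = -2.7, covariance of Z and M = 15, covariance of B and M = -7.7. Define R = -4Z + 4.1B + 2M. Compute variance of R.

variance of R = 907.1

variance of R = a²·variance of Z + b²·variance of B + c²·variance of M + 2ab·covariance of Z and B + 2ac·covariance of Z and M + 2bc·covariance of B and M, with a = -4, b = 4.1, c = 2.
= 956.8 + 33.62 + 194.4 + 88.56 + (-240) + (-126.28)
= 907.1.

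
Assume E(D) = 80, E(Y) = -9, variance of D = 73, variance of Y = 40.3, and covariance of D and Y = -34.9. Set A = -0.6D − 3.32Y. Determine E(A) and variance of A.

E(A) = -18.12, variance of A = 331.44112

E(A) = (-0.6)·E(D) + (-3.32)·E(Y) = (-0.6)·80 + (-3.32)·(-9) = -18.12.
variance of A = a²·variance of D + b²·variance of Y + 2ab·covariance of D and Y with a = -0.6, b = -3.32.
= (-0.6)²·73 + (-3.32)²·40.3 + 2·(-0.6)·(-3.32)·(-34.9)
= 26.28 + 444.20272 + (-139.0416) = 331.44112.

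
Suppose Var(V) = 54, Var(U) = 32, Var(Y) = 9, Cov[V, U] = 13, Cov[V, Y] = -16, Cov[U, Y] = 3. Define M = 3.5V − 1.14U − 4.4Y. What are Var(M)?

Var(M) = 1296.4832

Var(M) = a²·Var(V) + b²·Var(U) + c²·Var(Y) + 2ab·Cov[V, U] + 2ac·Cov[V, Y] + 2bc·Cov[U, Y], with a = 3.5, b = -1.14, c = -4.4.
= 661.5 + 41.5872 + 174.24 + (-103.74) + 492.8 + 30.096
= 1296.4832.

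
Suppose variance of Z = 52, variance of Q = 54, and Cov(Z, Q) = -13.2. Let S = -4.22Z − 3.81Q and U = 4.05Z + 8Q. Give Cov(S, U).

Cov(S, U) = -1885.3374

By bilinearity, Cov(S, U) = ac·variance of Z + bd·variance of Q + (ad+bc)·Cov(Z, Q), with a=-4.22, b=-3.81, c=4.05, d=8.
ac·variance of Z = (-4.22)·4.05·52 = -888.732
bd·variance of Q = (-3.81)·8·54 = -1645.92
(ad+bc)·Cov(Z, Q) = (-49.1905)·(-13.2) = 649.3146
Cov(S, U) = -888.732 + (-1645.92) + 649.3146 = -1885.3374.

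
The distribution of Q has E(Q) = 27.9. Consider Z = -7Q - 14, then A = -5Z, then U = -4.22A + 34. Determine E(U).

E(U) = -4382.23

E(Z) = (-7)·27.9 + (-14) = -209.3.
E(A) = (-5)·(-209.3) = 1046.5.
E(U) = (-4.22)·1046.5 + 34 = -4382.23.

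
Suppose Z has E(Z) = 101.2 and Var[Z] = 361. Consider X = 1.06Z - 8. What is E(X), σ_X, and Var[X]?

X = 1.06Z - 8 is linear with a = 1.06, b = -8.
E(X) = a·E(Z) + b = 1.06·101.2 + (-8) = 99.272.
σ_Z = √361 = 19.
σ_X = |a|·σ_Z = |1.06|·19 = 20.14.
Var[X] = a²·Var[Z] = 1.06²·361 = 405.6196 (the additive constant -8 does not affect variance).

E(X) = 99.272, σ_X = 20.14, Var[X] = 405.6196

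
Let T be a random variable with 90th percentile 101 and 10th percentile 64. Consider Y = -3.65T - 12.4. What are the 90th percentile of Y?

90th percentile of Y = -246

Since a = -3.65 < 0 the transformation is decreasing, reversing order: the 90th percentile of Y corresponds to the 10th percentile of T.
So P_{90}(Y) = a·P_{10}(T) + b = (-3.65)·64 + (-12.4) = -246.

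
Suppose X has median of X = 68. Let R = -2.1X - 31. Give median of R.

A linear map preserves order up to sign, so median of R = a·median of X + b = (-2.1)·68 + (-31) = -173.8.

median of R = -173.8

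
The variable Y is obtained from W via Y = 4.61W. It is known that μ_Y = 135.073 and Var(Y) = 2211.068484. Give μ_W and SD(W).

From Y = 4.61W: μ_Y = a·μ_W + b, so μ_W = (μ_Y − b)/a = (135.073 − 0)/4.61 = 29.3.
SD(Y) = √2211.068484 = 47.022.
SD(Y) = |a|·SD(W), so SD(W) = 47.022/|4.61| = 10.2.

μ_W = 29.3, SD(W) = 10.2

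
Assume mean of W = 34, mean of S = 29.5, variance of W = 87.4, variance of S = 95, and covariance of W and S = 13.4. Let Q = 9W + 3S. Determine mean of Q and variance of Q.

mean of Q = 394.5, variance of Q = 8658

mean of Q = 9·mean of W + 3·mean of S = 9·34 + 3·29.5 = 394.5.
variance of Q = a²·variance of W + b²·variance of S + 2ab·covariance of W and S with a = 9, b = 3.
= 9²·87.4 + 3²·95 + 2·9·3·13.4
= 7079.4 + 855 + 723.6 = 8658.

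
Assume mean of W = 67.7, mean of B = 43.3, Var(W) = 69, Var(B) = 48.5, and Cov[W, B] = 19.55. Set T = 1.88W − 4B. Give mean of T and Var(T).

mean of T = 1.88·mean of W + (-4)·mean of B = 1.88·67.7 + (-4)·43.3 = -45.924.
Var(T) = a²·Var(W) + b²·Var(B) + 2ab·Cov[W, B] with a = 1.88, b = -4.
= 1.88²·69 + (-4)²·48.5 + 2·1.88·(-4)·19.55
= 243.8736 + 776 + (-294.032) = 725.8416.

mean of T = -45.924, Var(T) = 725.8416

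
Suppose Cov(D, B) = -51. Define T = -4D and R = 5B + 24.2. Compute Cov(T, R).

Cov(T, R) = 1020

Cov(T, R) = a·c·Cov(D, B) = (-4)·5·(-51) = 1020. Additive constants drop out.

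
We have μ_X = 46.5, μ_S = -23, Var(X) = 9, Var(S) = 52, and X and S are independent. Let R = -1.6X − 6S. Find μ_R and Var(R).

μ_R = 63.6, Var(R) = 1895.04

μ_R = (-1.6)·μ_X + (-6)·μ_S = (-1.6)·46.5 + (-6)·(-23) = 63.6.
Var(R) = a²·Var(X) + b²·Var(S) + 2ab·Cov[X, S] with a = -1.6, b = -6.
Independence gives Cov[X, S] = 0.
= (-1.6)²·9 + (-6)²·52 + 2·(-1.6)·(-6)·0
= 23.04 + 1872 + 0 = 1895.04.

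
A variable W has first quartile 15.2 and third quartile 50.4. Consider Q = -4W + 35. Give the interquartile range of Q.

IQR of W = Q3 − Q1 = 50.4 − 15.2 = 35.2.
Under Q = aW + b, IQR(Q) = |a|·IQR(W) = |-4|·35.2 = 140.8 (shifts cancel; spread scales by |a|).

IQR(Q) = 140.8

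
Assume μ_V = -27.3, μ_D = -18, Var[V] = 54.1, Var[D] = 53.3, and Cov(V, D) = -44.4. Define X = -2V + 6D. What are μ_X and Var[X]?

μ_X = (-2)·μ_V + 6·μ_D = (-2)·(-27.3) + 6·(-18) = -53.4.
Var[X] = a²·Var[V] + b²·Var[D] + 2ab·Cov(V, D) with a = -2, b = 6.
= (-2)²·54.1 + 6²·53.3 + 2·(-2)·6·(-44.4)
= 216.4 + 1918.8 + 1065.6 = 3200.8.

μ_X = -53.4, Var[X] = 3200.8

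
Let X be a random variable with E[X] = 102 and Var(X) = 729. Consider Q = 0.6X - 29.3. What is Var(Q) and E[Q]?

Var(Q) = 262.44, E[Q] = 31.9

Q = 0.6X - 29.3 is linear with a = 0.6, b = -29.3.
Var(Q) = a²·Var(X) = 0.6²·729 = 262.44 (the additive constant -29.3 does not affect variance).
E[Q] = a·E[X] + b = 0.6·102 + (-29.3) = 31.9.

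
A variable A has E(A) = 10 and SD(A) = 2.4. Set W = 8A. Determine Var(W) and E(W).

Var(W) = 368.64, E(W) = 80

W = 8A is linear with a = 8, b = 0.
Var(A) = 2.4² = 5.76.
Var(W) = a²·Var(A) = 8²·5.76 = 368.64.
E(W) = a·E(A) + b = 8·10 = 80.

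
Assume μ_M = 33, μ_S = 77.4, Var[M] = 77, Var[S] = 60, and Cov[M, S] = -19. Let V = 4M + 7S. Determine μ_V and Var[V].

μ_V = 4·μ_M + 7·μ_S = 4·33 + 7·77.4 = 673.8.
Var[V] = a²·Var[M] + b²·Var[S] + 2ab·Cov[M, S] with a = 4, b = 7.
= 4²·77 + 7²·60 + 2·4·7·(-19)
= 1232 + 2940 + (-1064) = 3108.

μ_V = 673.8, Var[V] = 3108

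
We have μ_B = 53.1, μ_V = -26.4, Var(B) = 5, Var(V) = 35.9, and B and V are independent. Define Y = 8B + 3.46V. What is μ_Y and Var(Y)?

μ_Y = 8·μ_B + 3.46·μ_V = 8·53.1 + 3.46·(-26.4) = 333.456.
Var(Y) = a²·Var(B) + b²·Var(V) + 2ab·Cov[B, V] with a = 8, b = 3.46.
Independence gives Cov[B, V] = 0.
= 8²·5 + 3.46²·35.9 + 2·8·3.46·0
= 320 + 429.78044 + 0 = 749.78044.

μ_Y = 333.456, Var(Y) = 749.78044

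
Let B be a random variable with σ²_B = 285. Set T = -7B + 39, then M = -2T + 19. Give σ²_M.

σ²_M = 55860

σ²_T = (-7)²·285 = 13965.
σ²_M = (-2)²·13965 = 55860.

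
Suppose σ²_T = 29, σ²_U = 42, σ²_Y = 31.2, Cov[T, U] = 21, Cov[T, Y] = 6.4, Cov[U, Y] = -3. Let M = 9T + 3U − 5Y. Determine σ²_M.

σ²_M = 4155

σ²_M = a²·σ²_T + b²·σ²_U + c²·σ²_Y + 2ab·Cov[T, U] + 2ac·Cov[T, Y] + 2bc·Cov[U, Y], with a = 9, b = 3, c = -5.
= 2349 + 378 + 780 + 1134 + (-576) + 90
= 4155.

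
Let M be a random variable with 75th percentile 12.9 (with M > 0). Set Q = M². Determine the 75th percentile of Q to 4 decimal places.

M² is increasing, so P_{75}(Q) = g(P_{75}(M)) = 166.41.

75th percentile of Q = 166.41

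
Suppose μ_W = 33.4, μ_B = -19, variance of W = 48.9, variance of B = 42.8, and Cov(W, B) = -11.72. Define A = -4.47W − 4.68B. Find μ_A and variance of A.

μ_A = -60.378, variance of A = 1424.133306

μ_A = (-4.47)·μ_W + (-4.68)·μ_B = (-4.47)·33.4 + (-4.68)·(-19) = -60.378.
variance of A = a²·variance of W + b²·variance of B + 2ab·Cov(W, B) with a = -4.47, b = -4.68.
= (-4.47)²·48.9 + (-4.68)²·42.8 + 2·(-4.47)·(-4.68)·(-11.72)
= 977.06601 + 937.42272 + (-490.355424) = 1424.133306.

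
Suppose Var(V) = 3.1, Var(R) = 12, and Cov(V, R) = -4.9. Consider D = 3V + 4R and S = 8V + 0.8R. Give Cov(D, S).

By bilinearity, Cov(D, S) = ac·Var(V) + bd·Var(R) + (ad+bc)·Cov(V, R), with a=3, b=4, c=8, d=0.8.
ac·Var(V) = 3·8·3.1 = 74.4
bd·Var(R) = 4·0.8·12 = 38.4
(ad+bc)·Cov(V, R) = (34.4)·(-4.9) = -168.56
Cov(D, S) = 74.4 + 38.4 + (-168.56) = -55.76.

Cov(D, S) = -55.76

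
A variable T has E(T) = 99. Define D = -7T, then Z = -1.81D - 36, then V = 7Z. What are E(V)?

E(V) = 8528.31

E(D) = (-7)·99 = -693.
E(Z) = (-1.81)·(-693) + (-36) = 1218.33.
E(V) = 7·1218.33 = 8528.31.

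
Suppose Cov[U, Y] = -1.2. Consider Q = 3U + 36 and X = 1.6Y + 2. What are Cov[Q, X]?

Cov[Q, X] = -5.76

Cov[Q, X] = a·c·Cov[U, Y] = 3·1.6·(-1.2) = -5.76. Additive constants drop out.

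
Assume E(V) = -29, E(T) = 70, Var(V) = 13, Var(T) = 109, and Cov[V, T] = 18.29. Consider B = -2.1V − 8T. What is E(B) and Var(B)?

E(B) = -499.1, Var(B) = 7647.874

E(B) = (-2.1)·E(V) + (-8)·E(T) = (-2.1)·(-29) + (-8)·70 = -499.1.
Var(B) = a²·Var(V) + b²·Var(T) + 2ab·Cov[V, T] with a = -2.1, b = -8.
= (-2.1)²·13 + (-8)²·109 + 2·(-2.1)·(-8)·18.29
= 57.33 + 6976 + 614.544 = 7647.874.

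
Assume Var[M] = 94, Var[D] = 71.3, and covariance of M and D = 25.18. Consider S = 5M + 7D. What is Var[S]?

Var[S] = 7606.3

Var[S] = a²·Var[M] + b²·Var[D] + 2ab·covariance of M and D with a = 5, b = 7.
= 5²·94 + 7²·71.3 + 2·5·7·25.18
= 2350 + 3493.7 + 1762.6 = 7606.3.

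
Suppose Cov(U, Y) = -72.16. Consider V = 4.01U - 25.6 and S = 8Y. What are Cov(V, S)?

Cov(V, S) = a·c·Cov(U, Y) = 4.01·8·(-72.16) = -2314.8928. Additive constants drop out.

Cov(V, S) = -2314.8928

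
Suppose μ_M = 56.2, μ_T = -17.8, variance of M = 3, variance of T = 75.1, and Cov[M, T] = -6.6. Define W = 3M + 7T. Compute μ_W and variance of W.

μ_W = 3·μ_M + 7·μ_T = 3·56.2 + 7·(-17.8) = 44.
variance of W = a²·variance of M + b²·variance of T + 2ab·Cov[M, T] with a = 3, b = 7.
= 3²·3 + 7²·75.1 + 2·3·7·(-6.6)
= 27 + 3679.9 + (-277.2) = 3429.7.

μ_W = 44, variance of W = 3429.7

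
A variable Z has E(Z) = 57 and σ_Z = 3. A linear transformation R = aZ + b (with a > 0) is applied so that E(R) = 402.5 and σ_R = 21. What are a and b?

σ_R = a·σ_Z (a > 0), so a = 21/3 = 7.
E(R) = a·E(Z) + b, so b = 402.5 − 7·57 = 3.5.

a = 7, b = 3.5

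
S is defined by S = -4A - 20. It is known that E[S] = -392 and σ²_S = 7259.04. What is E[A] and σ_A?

E[A] = 93, σ_A = 21.3

From S = -4A - 20: E[S] = a·E[A] + b, so E[A] = (E[S] − b)/a = (-392 − (-20))/(-4) = 93.
σ_S = √7259.04 = 85.2.
σ_S = |a|·σ_A, so σ_A = 85.2/|-4| = 21.3.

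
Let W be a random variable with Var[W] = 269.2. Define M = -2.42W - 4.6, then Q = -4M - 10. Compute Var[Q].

Var[M] = (-2.42)²·269.2 = 1576.54288.
Var[Q] = (-4)²·1576.54288 = 25224.68608.

Var[Q] = 25224.68608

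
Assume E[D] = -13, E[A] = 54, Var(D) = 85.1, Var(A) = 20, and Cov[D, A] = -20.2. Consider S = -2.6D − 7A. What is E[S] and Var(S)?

E[S] = -344.2, Var(S) = 819.996

E[S] = (-2.6)·E[D] + (-7)·E[A] = (-2.6)·(-13) + (-7)·54 = -344.2.
Var(S) = a²·Var(D) + b²·Var(A) + 2ab·Cov[D, A] with a = -2.6, b = -7.
= (-2.6)²·85.1 + (-7)²·20 + 2·(-2.6)·(-7)·(-20.2)
= 575.276 + 980 + (-735.28) = 819.996.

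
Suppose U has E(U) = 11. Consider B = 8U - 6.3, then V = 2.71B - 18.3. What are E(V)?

E(V) = 203.107

E(B) = 8·11 + (-6.3) = 81.7.
E(V) = 2.71·81.7 + (-18.3) = 203.107.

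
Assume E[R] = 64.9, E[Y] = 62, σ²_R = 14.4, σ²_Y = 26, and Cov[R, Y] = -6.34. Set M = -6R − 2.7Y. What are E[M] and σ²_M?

E[M] = (-6)·E[R] + (-2.7)·E[Y] = (-6)·64.9 + (-2.7)·62 = -556.8.
σ²_M = a²·σ²_R + b²·σ²_Y + 2ab·Cov[R, Y] with a = -6, b = -2.7.
= (-6)²·14.4 + (-2.7)²·26 + 2·(-6)·(-2.7)·(-6.34)
= 518.4 + 189.54 + (-205.416) = 502.524.

E[M] = -556.8, σ²_M = 502.524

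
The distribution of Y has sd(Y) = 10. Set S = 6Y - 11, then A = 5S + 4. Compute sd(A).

sd(A) = 300

sd(S) = |6|·10 = 60.
sd(A) = |5|·60 = 300.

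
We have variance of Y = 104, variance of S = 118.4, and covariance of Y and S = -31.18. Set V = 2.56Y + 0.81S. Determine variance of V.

variance of V = a²·variance of Y + b²·variance of S + 2ab·covariance of Y and S with a = 2.56, b = 0.81.
= 2.56²·104 + 0.81²·118.4 + 2·2.56·0.81·(-31.18)
= 681.5744 + 77.68224 + (-129.309696) = 629.946944.

variance of V = 629.946944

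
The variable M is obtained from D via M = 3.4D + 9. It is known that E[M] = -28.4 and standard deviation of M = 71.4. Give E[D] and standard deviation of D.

From M = 3.4D + 9: E[M] = a·E[D] + b, so E[D] = (E[M] − b)/a = (-28.4 − 9)/3.4 = -11.
standard deviation of M = |a|·standard deviation of D, so standard deviation of D = 71.4/|3.4| = 21.

E[D] = -11, standard deviation of D = 21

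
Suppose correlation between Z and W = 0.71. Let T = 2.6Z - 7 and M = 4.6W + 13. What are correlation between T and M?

correlation between T and M = 0.71

Linear rescalings preserve correlation up to sign; here the slopes 2.6 and 4.6 have the same sign, so correlation between T and M = correlation between Z and W = 0.71.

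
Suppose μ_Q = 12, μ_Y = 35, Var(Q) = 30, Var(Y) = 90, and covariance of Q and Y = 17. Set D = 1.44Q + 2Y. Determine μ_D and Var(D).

μ_D = 87.28, Var(D) = 520.128

μ_D = 1.44·μ_Q + 2·μ_Y = 1.44·12 + 2·35 = 87.28.
Var(D) = a²·Var(Q) + b²·Var(Y) + 2ab·covariance of Q and Y with a = 1.44, b = 2.
= 1.44²·30 + 2²·90 + 2·1.44·2·17
= 62.208 + 360 + 97.92 = 520.128.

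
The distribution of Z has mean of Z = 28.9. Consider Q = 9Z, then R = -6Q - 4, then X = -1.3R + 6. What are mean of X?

mean of X = 2039.98

mean of Q = 9·28.9 = 260.1.
mean of R = (-6)·260.1 + (-4) = -1564.6.
mean of X = (-1.3)·(-1564.6) + 6 = 2039.98.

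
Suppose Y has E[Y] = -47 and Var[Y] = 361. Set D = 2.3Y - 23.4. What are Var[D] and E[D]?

Var[D] = 1909.69, E[D] = -131.5

D = 2.3Y - 23.4 is linear with a = 2.3, b = -23.4.
Var[D] = a²·Var[Y] = 2.3²·361 = 1909.69 (the additive constant -23.4 does not affect variance).
E[D] = a·E[Y] + b = 2.3·(-47) + (-23.4) = -131.5.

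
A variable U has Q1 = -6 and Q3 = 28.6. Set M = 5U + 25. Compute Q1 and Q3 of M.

a = 5 > 0: Q1(M) = a·Q1(U)+b = -5, Q3(M) = a·Q3(U)+b = 168.

Q1(M) = -5, Q3(M) = 168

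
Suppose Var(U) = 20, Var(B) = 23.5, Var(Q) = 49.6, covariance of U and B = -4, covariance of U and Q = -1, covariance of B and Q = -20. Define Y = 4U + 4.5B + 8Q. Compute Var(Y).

Var(Y) = a²·Var(U) + b²·Var(B) + c²·Var(Q) + 2ab·covariance of U and B + 2ac·covariance of U and Q + 2bc·covariance of B and Q, with a = 4, b = 4.5, c = 8.
= 320 + 475.875 + 3174.4 + (-144) + (-64) + (-1440)
= 2322.275.

Var(Y) = 2322.275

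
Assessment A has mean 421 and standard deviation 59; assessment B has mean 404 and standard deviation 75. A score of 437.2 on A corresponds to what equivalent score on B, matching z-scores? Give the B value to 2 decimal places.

z = (437.2 − 421)/59 ≈ 0.2746.
B = 404 + z·75 = 404 + (437.2 − 421)·75/59 ≈ 424.59.

B = 424.59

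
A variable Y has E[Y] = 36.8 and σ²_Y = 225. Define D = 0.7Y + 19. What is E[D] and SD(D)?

D = 0.7Y + 19 is linear with a = 0.7, b = 19.
E[D] = a·E[Y] + b = 0.7·36.8 + 19 = 44.76.
SD(Y) = √225 = 15.
SD(D) = |a|·SD(Y) = |0.7|·15 = 10.5.

E[D] = 44.76, SD(D) = 10.5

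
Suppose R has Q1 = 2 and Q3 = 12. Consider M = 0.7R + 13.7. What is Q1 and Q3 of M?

a = 0.7 > 0: Q1(M) = a·Q1(R)+b = 15.1, Q3(M) = a·Q3(R)+b = 22.1.

Q1(M) = 15.1, Q3(M) = 22.1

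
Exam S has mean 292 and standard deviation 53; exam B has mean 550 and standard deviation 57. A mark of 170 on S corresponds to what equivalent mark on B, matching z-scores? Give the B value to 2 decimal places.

B = 418.79

z = (170 − 292)/53 ≈ -2.3019.
B = 550 + z·57 = 550 + (170 − 292)·57/53 ≈ 418.79.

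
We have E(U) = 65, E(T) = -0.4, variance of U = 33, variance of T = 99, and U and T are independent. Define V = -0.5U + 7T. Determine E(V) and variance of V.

E(V) = -35.3, variance of V = 4859.25

E(V) = (-0.5)·E(U) + 7·E(T) = (-0.5)·65 + 7·(-0.4) = -35.3.
variance of V = a²·variance of U + b²·variance of T + 2ab·Cov(U, T) with a = -0.5, b = 7.
Independence gives Cov(U, T) = 0.
= (-0.5)²·33 + 7²·99 + 2·(-0.5)·7·0
= 8.25 + 4851 + 0 = 4859.25.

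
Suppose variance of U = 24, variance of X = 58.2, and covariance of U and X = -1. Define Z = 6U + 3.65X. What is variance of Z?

variance of Z = a²·variance of U + b²·variance of X + 2ab·covariance of U and X with a = 6, b = 3.65.
= 6²·24 + 3.65²·58.2 + 2·6·3.65·(-1)
= 864 + 775.3695 + (-43.8) = 1595.5695.

variance of Z = 1595.5695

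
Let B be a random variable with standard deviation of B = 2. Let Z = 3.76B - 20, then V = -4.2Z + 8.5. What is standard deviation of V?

standard deviation of V = 31.584

standard deviation of Z = |3.76|·2 = 7.52.
standard deviation of V = |-4.2|·7.52 = 31.584.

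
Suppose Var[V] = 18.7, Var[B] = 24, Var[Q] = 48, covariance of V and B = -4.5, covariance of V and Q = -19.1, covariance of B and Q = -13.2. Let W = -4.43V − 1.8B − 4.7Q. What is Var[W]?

Var[W] = 414.59343

Var[W] = a²·Var[V] + b²·Var[B] + c²·Var[Q] + 2ab·covariance of V and B + 2ac·covariance of V and Q + 2bc·covariance of B and Q, with a = -4.43, b = -1.8, c = -4.7.
= 366.98563 + 77.76 + 1060.32 + (-71.766) + (-795.3622) + (-223.344)
= 414.59343.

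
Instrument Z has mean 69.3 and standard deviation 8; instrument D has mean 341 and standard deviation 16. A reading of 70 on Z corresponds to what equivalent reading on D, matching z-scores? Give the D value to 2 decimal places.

z = (70 − 69.3)/8 = 0.0875.
D = 341 + z·16 = 341 + (70 − 69.3)·16/8 = 342.40.

D = 342.40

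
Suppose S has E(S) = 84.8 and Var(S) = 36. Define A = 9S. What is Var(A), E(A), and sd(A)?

Var(A) = 2916, E(A) = 763.2, sd(A) = 54

A = 9S is linear with a = 9, b = 0.
Var(A) = a²·Var(S) = 9²·36 = 2916.
E(A) = a·E(S) + b = 9·84.8 = 763.2.
sd(S) = √36 = 6.
sd(A) = |a|·sd(S) = |9|·6 = 54.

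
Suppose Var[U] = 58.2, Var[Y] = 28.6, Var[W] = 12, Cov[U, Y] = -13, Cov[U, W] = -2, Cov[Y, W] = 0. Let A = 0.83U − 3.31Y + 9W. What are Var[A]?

Var[A] = 1366.98824

Var[A] = a²·Var[U] + b²·Var[Y] + c²·Var[W] + 2ab·Cov[U, Y] + 2ac·Cov[U, W] + 2bc·Cov[Y, W], with a = 0.83, b = -3.31, c = 9.
= 40.09398 + 313.34446 + 972 + 71.4298 + (-29.88) + 0
= 1366.98824.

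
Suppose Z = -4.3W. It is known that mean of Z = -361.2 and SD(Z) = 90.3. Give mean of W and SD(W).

From Z = -4.3W: mean of Z = a·mean of W + b, so mean of W = (mean of Z − b)/a = (-361.2 − 0)/(-4.3) = 84.
SD(Z) = |a|·SD(W), so SD(W) = 90.3/|-4.3| = 21.

mean of W = 84, SD(W) = 21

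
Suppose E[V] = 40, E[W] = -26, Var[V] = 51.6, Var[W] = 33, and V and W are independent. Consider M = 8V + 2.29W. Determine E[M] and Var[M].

E[M] = 8·E[V] + 2.29·E[W] = 8·40 + 2.29·(-26) = 260.46.
Var[M] = a²·Var[V] + b²·Var[W] + 2ab·covariance of V and W with a = 8, b = 2.29.
Independence gives covariance of V and W = 0.
= 8²·51.6 + 2.29²·33 + 2·8·2.29·0
= 3302.4 + 173.0553 + 0 = 3475.4553.

E[M] = 260.46, Var[M] = 3475.4553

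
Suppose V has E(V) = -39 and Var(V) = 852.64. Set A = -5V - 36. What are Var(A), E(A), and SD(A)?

A = -5V - 36 is linear with a = -5, b = -36.
Var(A) = a²·Var(V) = (-5)²·852.64 = 21316 (the additive constant -36 does not affect variance).
E(A) = a·E(V) + b = (-5)·(-39) + (-36) = 159.
SD(V) = √852.64 = 29.2.
SD(A) = |a|·SD(V) = |-5|·29.2 = 146.

Var(A) = 21316, E(A) = 159, SD(A) = 146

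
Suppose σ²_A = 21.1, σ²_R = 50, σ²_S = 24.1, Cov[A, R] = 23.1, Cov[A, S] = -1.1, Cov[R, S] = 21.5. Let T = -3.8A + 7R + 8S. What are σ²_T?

σ²_T = 5543.044

σ²_T = a²·σ²_A + b²·σ²_R + c²·σ²_S + 2ab·Cov[A, R] + 2ac·Cov[A, S] + 2bc·Cov[R, S], with a = -3.8, b = 7, c = 8.
= 304.684 + 2450 + 1542.4 + (-1228.92) + 66.88 + 2408
= 5543.044.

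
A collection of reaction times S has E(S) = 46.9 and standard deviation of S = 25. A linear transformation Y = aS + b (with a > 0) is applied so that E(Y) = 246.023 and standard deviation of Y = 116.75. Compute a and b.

standard deviation of Y = a·standard deviation of S (a > 0), so a = 116.75/25 = 4.67.
E(Y) = a·E(S) + b, so b = 246.023 − 4.67·46.9 = 27.

a = 4.67, b = 27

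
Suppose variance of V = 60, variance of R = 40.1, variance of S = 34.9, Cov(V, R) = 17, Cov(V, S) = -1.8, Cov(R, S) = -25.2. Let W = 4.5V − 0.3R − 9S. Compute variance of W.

variance of W = 4009.329

variance of W = a²·variance of V + b²·variance of R + c²·variance of S + 2ab·Cov(V, R) + 2ac·Cov(V, S) + 2bc·Cov(R, S), with a = 4.5, b = -0.3, c = -9.
= 1215 + 3.609 + 2826.9 + (-45.9) + 145.8 + (-136.08)
= 4009.329.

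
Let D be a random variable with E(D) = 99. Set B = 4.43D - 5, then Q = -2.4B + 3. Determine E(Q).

E(Q) = -1037.568

E(B) = 4.43·99 + (-5) = 433.57.
E(Q) = (-2.4)·433.57 + 3 = -1037.568.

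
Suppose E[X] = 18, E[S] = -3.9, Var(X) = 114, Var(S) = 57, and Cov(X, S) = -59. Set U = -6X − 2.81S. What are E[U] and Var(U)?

E[U] = -97.041, Var(U) = 2564.5977

E[U] = (-6)·E[X] + (-2.81)·E[S] = (-6)·18 + (-2.81)·(-3.9) = -97.041.
Var(U) = a²·Var(X) + b²·Var(S) + 2ab·Cov(X, S) with a = -6, b = -2.81.
= (-6)²·114 + (-2.81)²·57 + 2·(-6)·(-2.81)·(-59)
= 4104 + 450.0777 + (-1989.48) = 2564.5977.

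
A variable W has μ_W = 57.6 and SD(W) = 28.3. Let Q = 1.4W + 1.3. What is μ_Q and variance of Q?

Q = 1.4W + 1.3 is linear with a = 1.4, b = 1.3.
μ_Q = a·μ_W + b = 1.4·57.6 + 1.3 = 81.94.
variance of W = 28.3² = 800.89.
variance of Q = a²·variance of W = 1.4²·800.89 = 1569.7444 (the additive constant 1.3 does not affect variance).

μ_Q = 81.94, variance of Q = 1569.7444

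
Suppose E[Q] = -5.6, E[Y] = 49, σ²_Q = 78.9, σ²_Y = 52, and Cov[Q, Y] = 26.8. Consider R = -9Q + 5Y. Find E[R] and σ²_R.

E[R] = (-9)·E[Q] + 5·E[Y] = (-9)·(-5.6) + 5·49 = 295.4.
σ²_R = a²·σ²_Q + b²·σ²_Y + 2ab·Cov[Q, Y] with a = -9, b = 5.
= (-9)²·78.9 + 5²·52 + 2·(-9)·5·26.8
= 6390.9 + 1300 + (-2412) = 5278.9.

E[R] = 295.4, σ²_R = 5278.9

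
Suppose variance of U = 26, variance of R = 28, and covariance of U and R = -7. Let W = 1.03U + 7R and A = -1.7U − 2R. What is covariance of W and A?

covariance of W and A = -339.806

By bilinearity, covariance of W and A = ac·variance of U + bd·variance of R + (ad+bc)·covariance of U and R, with a=1.03, b=7, c=-1.7, d=-2.
ac·variance of U = 1.03·(-1.7)·26 = -45.526
bd·variance of R = 7·(-2)·28 = -392
(ad+bc)·covariance of U and R = (-13.96)·(-7) = 97.72
covariance of W and A = -45.526 + (-392) + 97.72 = -339.806.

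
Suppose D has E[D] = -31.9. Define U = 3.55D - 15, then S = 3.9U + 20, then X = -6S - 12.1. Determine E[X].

E[U] = 3.55·(-31.9) + (-15) = -128.245.
E[S] = 3.9·(-128.245) + 20 = -480.1555.
E[X] = (-6)·(-480.1555) + (-12.1) = 2868.833.

E[X] = 2868.833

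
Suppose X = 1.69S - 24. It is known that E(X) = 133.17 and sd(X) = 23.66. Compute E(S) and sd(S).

From X = 1.69S - 24: E(X) = a·E(S) + b, so E(S) = (E(X) − b)/a = (133.17 − (-24))/1.69 = 93.
sd(X) = |a|·sd(S), so sd(S) = 23.66/|1.69| = 14.

E(S) = 93, sd(S) = 14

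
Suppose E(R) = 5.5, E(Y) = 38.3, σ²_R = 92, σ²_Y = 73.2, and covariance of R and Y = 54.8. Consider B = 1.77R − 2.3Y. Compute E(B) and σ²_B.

E(B) = 1.77·E(R) + (-2.3)·E(Y) = 1.77·5.5 + (-2.3)·38.3 = -78.355.
σ²_B = a²·σ²_R + b²·σ²_Y + 2ab·covariance of R and Y with a = 1.77, b = -2.3.
= 1.77²·92 + (-2.3)²·73.2 + 2·1.77·(-2.3)·54.8
= 288.2268 + 387.228 + (-446.1816) = 229.2732.

E(B) = -78.355, σ²_B = 229.2732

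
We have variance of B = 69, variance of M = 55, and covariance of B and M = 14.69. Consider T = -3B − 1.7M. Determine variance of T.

variance of T = 929.788

variance of T = a²·variance of B + b²·variance of M + 2ab·covariance of B and M with a = -3, b = -1.7.
= (-3)²·69 + (-1.7)²·55 + 2·(-3)·(-1.7)·14.69
= 621 + 158.95 + 149.838 = 929.788.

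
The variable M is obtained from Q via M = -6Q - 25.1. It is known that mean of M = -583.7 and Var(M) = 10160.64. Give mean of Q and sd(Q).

mean of Q = 93.1, sd(Q) = 16.8

From M = -6Q - 25.1: mean of M = a·mean of Q + b, so mean of Q = (mean of M − b)/a = (-583.7 − (-25.1))/(-6) = 93.1.
sd(M) = √10160.64 = 100.8.
sd(M) = |a|·sd(Q), so sd(Q) = 100.8/|-6| = 16.8.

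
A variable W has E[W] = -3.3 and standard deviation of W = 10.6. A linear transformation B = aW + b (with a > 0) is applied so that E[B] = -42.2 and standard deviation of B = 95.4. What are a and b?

standard deviation of B = a·standard deviation of W (a > 0), so a = 95.4/10.6 = 9.
E[B] = a·E[W] + b, so b = -42.2 − 9·(-3.3) = -12.5.

a = 9, b = -12.5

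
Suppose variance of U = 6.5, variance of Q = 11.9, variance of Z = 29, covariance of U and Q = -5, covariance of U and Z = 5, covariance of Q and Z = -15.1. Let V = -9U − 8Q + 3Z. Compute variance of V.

variance of V = a²·variance of U + b²·variance of Q + c²·variance of Z + 2ab·covariance of U and Q + 2ac·covariance of U and Z + 2bc·covariance of Q and Z, with a = -9, b = -8, c = 3.
= 526.5 + 761.6 + 261 + (-720) + (-270) + 724.8
= 1283.9.

variance of V = 1283.9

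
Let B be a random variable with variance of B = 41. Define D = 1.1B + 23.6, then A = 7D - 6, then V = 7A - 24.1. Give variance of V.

variance of V = 119113.61

variance of D = 1.1²·41 = 49.61.
variance of A = 7²·49.61 = 2430.89.
variance of V = 7²·2430.89 = 119113.61.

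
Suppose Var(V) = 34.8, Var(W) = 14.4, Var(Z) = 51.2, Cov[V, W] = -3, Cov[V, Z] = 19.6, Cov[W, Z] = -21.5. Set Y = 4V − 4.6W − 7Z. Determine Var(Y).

Var(Y) = a²·Var(V) + b²·Var(W) + c²·Var(Z) + 2ab·Cov[V, W] + 2ac·Cov[V, Z] + 2bc·Cov[W, Z], with a = 4, b = -4.6, c = -7.
= 556.8 + 304.704 + 2508.8 + 110.4 + (-1097.6) + (-1384.6)
= 998.504.

Var(Y) = 998.504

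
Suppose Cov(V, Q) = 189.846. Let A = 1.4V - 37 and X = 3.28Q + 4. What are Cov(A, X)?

Cov(A, X) = 871.772832

Cov(A, X) = a·c·Cov(V, Q) = 1.4·3.28·189.846 = 871.772832. Additive constants drop out.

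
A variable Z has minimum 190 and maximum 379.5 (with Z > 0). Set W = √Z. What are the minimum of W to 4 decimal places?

√Z is increasing on this domain, so min(W) comes from min(Z) = 190: min(W) = √(190) ≈ 13.784.

min(W) = 13.784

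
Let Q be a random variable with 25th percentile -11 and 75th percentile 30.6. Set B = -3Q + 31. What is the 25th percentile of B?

Since a = -3 < 0 the transformation is decreasing, reversing order: the 25th percentile of B corresponds to the 75th percentile of Q.
So P_{25}(B) = a·P_{75}(Q) + b = (-3)·30.6 + 31 = -60.8.

25th percentile of B = -60.8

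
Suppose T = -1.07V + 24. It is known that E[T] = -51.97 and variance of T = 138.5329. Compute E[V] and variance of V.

E[V] = 71, variance of V = 121

From T = -1.07V + 24: E[T] = a·E[V] + b, so E[V] = (E[T] − b)/a = (-51.97 − 24)/(-1.07) = 71.
variance of T = a²·variance of V, so variance of V = 138.5329/(-1.07)² = 121.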